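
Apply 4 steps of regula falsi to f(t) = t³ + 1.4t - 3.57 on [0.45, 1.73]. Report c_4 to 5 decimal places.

1.22294

False-position update: c = (a·f(b) − b·f(a))/(f(b) − f(a)); replace the endpoint whose sign matches f(c).
f(0.450000) = -2.848875, f(1.730000) = 4.029717
step 1: c = 0.980132, f(c) = -1.256244 < 0 → new bracket [0.980132, 1.730000]
step 2: c = 1.158343, f(c) = -0.394104 < 0 → new bracket [1.158343, 1.730000]
step 3: c = 1.209270, f(c) = -0.108666 < 0 → new bracket [1.209270, 1.730000]
step 4: c = 1.222943, f(c) = -0.028857 < 0 → new bracket [1.222943, 1.730000]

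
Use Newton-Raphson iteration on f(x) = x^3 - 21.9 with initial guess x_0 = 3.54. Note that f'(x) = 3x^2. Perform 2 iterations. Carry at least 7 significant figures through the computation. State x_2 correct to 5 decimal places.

2.80479

Newton update: x ← x − f(x)/f'(x).
x_0 = 3.540000: f = 22.461864, f' = 37.594800 → x_1 = 3.540000 - (22.461864)/(37.594800) = 2.942527
x_1 = 2.942527: f = 3.577777, f' = 25.975402 → x_2 = 2.942527 - (3.577777)/(25.975402) = 2.804790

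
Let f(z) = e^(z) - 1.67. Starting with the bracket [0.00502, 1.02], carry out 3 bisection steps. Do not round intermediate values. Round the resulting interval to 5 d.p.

f(0.005020) = -0.664967, f(1.020000) = 1.103195 (opposite signs)
step 1: m = 0.512510, f(m) = -0.000524 < 0 → root in [0.512510, 1.020000]
step 2: m = 0.766255, f(m) = 0.481693 > 0 → root in [0.512510, 0.766255]
step 3: m = 0.639382, f(m) = 0.225310 > 0 → root in [0.512510, 0.639382]

[0.51251, 0.63938]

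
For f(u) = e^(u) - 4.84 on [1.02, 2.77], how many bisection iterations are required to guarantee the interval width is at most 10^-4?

15

Initial width b − a = 2.77 − 1.02 = 1.750000.
After n steps the width is (b−a)/2^n; need (b−a)/2^n ≤ 10^-4.
So n ≥ log₂(1.750000/10^-4) = log₂(17500.0000) ≈ 14.0951.
Hence n = 15.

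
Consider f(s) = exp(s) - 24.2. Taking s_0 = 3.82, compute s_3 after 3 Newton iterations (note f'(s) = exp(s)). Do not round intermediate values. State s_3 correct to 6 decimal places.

Newton update: s ← s − f(s)/f'(s).
s_0 = 3.820000: f = 21.404208, f' = 45.604208 → s_1 = 3.820000 - (21.404208)/(45.604208) = 3.350653
s_1 = 3.350653: f = 4.321346, f' = 28.521346 → s_2 = 3.350653 - (4.321346)/(28.521346) = 3.199140
s_2 = 3.199140: f = 0.311444, f' = 24.511444 → s_3 = 3.199140 - (0.311444)/(24.511444) = 3.186434

3.186434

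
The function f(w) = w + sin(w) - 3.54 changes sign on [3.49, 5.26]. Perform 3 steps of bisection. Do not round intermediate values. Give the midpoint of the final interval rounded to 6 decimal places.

f(3.490000) = -0.391401, f(5.260000) = 0.866229 (opposite signs)
step 1: m = 4.375000, f(m) = -0.108622 < 0 → root in [4.375000, 5.260000]
step 2: m = 4.817500, f(m) = 0.283019 > 0 → root in [4.375000, 4.817500]
step 3: m = 4.596250, f(m) = 0.062987 > 0 → root in [4.375000, 4.596250]
Midpoint of [4.375000, 4.596250] = 4.485625

4.485625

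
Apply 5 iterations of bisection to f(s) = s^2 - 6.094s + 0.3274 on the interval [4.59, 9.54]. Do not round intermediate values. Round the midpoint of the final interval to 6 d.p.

6.059531

f(4.590000) = -6.575960, f(9.540000) = 33.202240 (opposite signs)
step 1: m = 7.065000, f(m) = 7.187515 > 0 → root in [4.590000, 7.065000]
step 2: m = 5.827500, f(m) = -1.225629 < 0 → root in [5.827500, 7.065000]
step 3: m = 6.446250, f(m) = 2.598092 > 0 → root in [5.827500, 6.446250]
step 4: m = 6.136875, f(m) = 0.590519 > 0 → root in [5.827500, 6.136875]
step 5: m = 5.982188, f(m) = -0.341483 < 0 → root in [5.982188, 6.136875]
Midpoint of [5.982188, 6.136875] = 6.059531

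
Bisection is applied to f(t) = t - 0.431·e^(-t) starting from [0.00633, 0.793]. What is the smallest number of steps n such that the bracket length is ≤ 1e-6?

Initial width b − a = 0.793 − 0.00633 = 0.786670.
After n steps the width is (b−a)/2^n; need (b−a)/2^n ≤ 1e-6.
So n ≥ log₂(0.786670/1e-6) = log₂(786670.0000) ≈ 19.5854.
Hence n = 20.

20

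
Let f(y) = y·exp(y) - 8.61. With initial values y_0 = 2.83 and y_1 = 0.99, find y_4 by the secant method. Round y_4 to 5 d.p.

1.57388

f(y_0) = 39.345654, f(y_1) = -5.945678
y_2 = 0.990000 - (-5.945678)·(0.990000 - 2.830000)/(-5.945678 - (39.345654)) = 1.231548; f(y_2) = -4.390061
y_3 = 1.231548 - (-4.390061)·(1.231548 - 0.990000)/(-4.390061 - (-5.945678)) = 1.913215; f(y_3) = 4.351720
y_4 = 1.913215 - (4.351720)·(1.913215 - 1.231548)/(4.351720 - (-4.390061)) = 1.573877; f(y_4) = -1.015544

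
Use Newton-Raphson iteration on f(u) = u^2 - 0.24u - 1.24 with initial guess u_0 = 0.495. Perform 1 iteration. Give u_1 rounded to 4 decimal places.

Newton update: u ← u − f(u)/f'(u).
f'(u) = 2u - 0.24
u_0 = 0.495000: f = -1.113775, f' = 0.750000 → u_1 = 0.495000 - (-1.113775)/(0.750000) = 1.980033

1.9800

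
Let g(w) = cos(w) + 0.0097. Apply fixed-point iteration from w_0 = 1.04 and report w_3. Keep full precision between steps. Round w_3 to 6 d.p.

w_1 = g(1.040000) = 0.515920
w_2 = g(0.515920) = 0.879539
w_3 = g(0.879539) = 0.647206

0.647206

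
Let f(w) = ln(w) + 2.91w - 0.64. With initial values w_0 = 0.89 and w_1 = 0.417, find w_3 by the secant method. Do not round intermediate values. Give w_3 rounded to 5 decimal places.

0.47566

f(w_0) = 1.833366, f(w_1) = -0.301199
w_2 = 0.417000 - (-0.301199)·(0.417000 - 0.890000)/(-0.301199 - (1.833366)) = 0.483743; f(w_2) = 0.041490
w_3 = 0.483743 - (0.041490)·(0.483743 - 0.417000)/(0.041490 - (-0.301199)) = 0.475662; f(w_3) = 0.001130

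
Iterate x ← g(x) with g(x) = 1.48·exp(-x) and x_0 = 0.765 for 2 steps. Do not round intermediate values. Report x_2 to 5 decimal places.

0.74330

x_1 = g(0.765000) = 0.688694
x_2 = g(0.688694) = 0.743303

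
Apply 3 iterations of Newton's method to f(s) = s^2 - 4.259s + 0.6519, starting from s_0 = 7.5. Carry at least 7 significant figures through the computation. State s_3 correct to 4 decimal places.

4.1084

Newton update: s ← s − f(s)/f'(s).
f'(s) = 2s - 4.259
s_0 = 7.500000: f = 24.959400, f' = 10.741000 → s_1 = 7.500000 - (24.959400)/(10.741000) = 5.176250
s_1 = 5.176250: f = 5.399815, f' = 6.093500 → s_2 = 5.176250 - (5.399815)/(6.093500) = 4.290090
s_2 = 4.290090: f = 0.785279, f' = 4.321180 → s_3 = 4.290090 - (0.785279)/(4.321180) = 4.108362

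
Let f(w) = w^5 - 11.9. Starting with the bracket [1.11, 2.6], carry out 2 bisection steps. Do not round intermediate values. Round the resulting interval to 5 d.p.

[1.48250, 1.85500]

f(1.110000) = -10.214942, f(2.600000) = 106.913760 (opposite signs)
step 1: m = 1.855000, f(m) = 10.064411 > 0 → root in [1.110000, 1.855000]
step 2: m = 1.482500, f(m) = -4.739003 < 0 → root in [1.482500, 1.855000]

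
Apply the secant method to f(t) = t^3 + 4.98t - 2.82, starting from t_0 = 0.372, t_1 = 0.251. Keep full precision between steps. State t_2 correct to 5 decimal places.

0.54565

f(t_0) = -0.915961, f(t_1) = -1.554207
t_2 = 0.251000 - (-1.554207)·(0.251000 - 0.372000)/(-1.554207 - (-0.915961)) = 0.545650; f(t_2) = 0.059795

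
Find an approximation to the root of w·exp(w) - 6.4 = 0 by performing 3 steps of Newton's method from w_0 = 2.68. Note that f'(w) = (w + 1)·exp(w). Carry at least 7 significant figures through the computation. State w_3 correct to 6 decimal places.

Newton update: w ← w − f(w)/f'(w).
w_0 = 2.680000: f = 32.688050, f' = 53.673143 → w_1 = 2.680000 - (32.688050)/(53.673143) = 2.070979
w_1 = 2.070979: f = 10.028227, f' = 24.360816 → w_2 = 2.070979 - (10.028227)/(24.360816) = 1.659325
w_2 = 1.659325: f = 2.321023, f' = 13.976787 → w_3 = 1.659325 - (2.321023)/(13.976787) = 1.493263

1.493263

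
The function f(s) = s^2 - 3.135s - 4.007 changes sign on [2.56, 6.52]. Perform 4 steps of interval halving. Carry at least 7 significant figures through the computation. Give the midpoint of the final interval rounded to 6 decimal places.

f(2.560000) = -5.479000, f(6.520000) = 18.063200 (opposite signs)
step 1: m = 4.540000, f(m) = 2.371700 > 0 → root in [2.560000, 4.540000]
step 2: m = 3.550000, f(m) = -2.533750 < 0 → root in [3.550000, 4.540000]
step 3: m = 4.045000, f(m) = -0.326050 < 0 → root in [4.045000, 4.540000]
step 4: m = 4.292500, f(m) = 0.961569 > 0 → root in [4.045000, 4.292500]
Midpoint of [4.045000, 4.292500] = 4.168750

4.168750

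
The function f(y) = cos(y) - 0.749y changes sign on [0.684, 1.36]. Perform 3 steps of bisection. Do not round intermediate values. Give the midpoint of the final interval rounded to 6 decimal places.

f(0.684000) = 0.262735, f(1.360000) = -0.809401 (opposite signs)
step 1: m = 1.022000, f(m) = -0.243817 < 0 → root in [0.684000, 1.022000]
step 2: m = 0.853000, f(m) = 0.018829 > 0 → root in [0.853000, 1.022000]
step 3: m = 0.937500, f(m) = -0.110382 < 0 → root in [0.853000, 0.937500]
Midpoint of [0.853000, 0.937500] = 0.895250

0.895250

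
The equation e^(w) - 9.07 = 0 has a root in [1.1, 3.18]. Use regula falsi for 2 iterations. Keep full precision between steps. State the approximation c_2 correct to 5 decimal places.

1.98637

f(1.100000) = -6.065834, f(3.180000) = 14.976754
step 1: c = 1.699590, f(c) = -3.598294 < 0 → new bracket [1.699590, 3.180000]
step 2: c = 1.986370, f(c) = -1.780971 < 0 → new bracket [1.986370, 3.180000]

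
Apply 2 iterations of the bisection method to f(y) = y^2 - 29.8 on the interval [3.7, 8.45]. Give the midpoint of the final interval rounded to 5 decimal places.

5.48125

f(3.700000) = -16.110000, f(8.450000) = 41.602500 (opposite signs)
step 1: m = 6.075000, f(m) = 7.105625 > 0 → root in [3.700000, 6.075000]
step 2: m = 4.887500, f(m) = -5.912344 < 0 → root in [4.887500, 6.075000]
Midpoint of [4.887500, 6.075000] = 5.481250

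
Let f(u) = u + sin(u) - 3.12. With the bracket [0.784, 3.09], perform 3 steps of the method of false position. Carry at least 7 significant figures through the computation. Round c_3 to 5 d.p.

False-position update: c = (a·f(b) − b·f(a))/(f(b) − f(a)); replace the endpoint whose sign matches f(c).
f(0.784000) = -1.629883, f(3.090000) = 0.021570
step 1: c = 3.059881, f(c) = 0.021502 > 0 → new bracket [0.784000, 3.059881]
step 2: c = 3.030248, f(c) = 0.021363 > 0 → new bracket [0.784000, 3.030248]
step 3: c = 3.001188, f(c) = 0.021132 > 0 → new bracket [0.784000, 3.001188]

3.00119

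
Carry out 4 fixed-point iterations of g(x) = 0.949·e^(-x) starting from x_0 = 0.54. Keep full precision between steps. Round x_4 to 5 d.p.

0.54764

x_1 = g(0.540000) = 0.553028
x_2 = g(0.553028) = 0.545870
x_3 = g(0.545870) = 0.549791
x_4 = g(0.549791) = 0.547640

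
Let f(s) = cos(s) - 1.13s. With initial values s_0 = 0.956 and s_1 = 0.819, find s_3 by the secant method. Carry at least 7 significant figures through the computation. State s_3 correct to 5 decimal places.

f(s_0) = -0.503488, f(s_1) = -0.242518
s_2 = 0.819000 - (-0.242518)·(0.819000 - 0.956000)/(-0.242518 - (-0.503488)) = 0.691687; f(s_2) = -0.011434
s_3 = 0.691687 - (-0.011434)·(0.691687 - 0.819000)/(-0.011434 - (-0.242518)) = 0.685387; f(s_3) = -0.000313

0.68539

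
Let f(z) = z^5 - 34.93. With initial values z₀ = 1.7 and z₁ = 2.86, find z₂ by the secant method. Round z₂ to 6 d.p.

Secant update: z_(k+1) = z_k − f(z_k)·(z_k − z_(k-1))/(f(z_k) − f(z_(k-1))).
f(z_0) = -20.731430, f(z_1) = 156.420749
z_2 = 2.860000 - (156.420749)·(2.860000 - 1.700000)/(156.420749 - (-20.731430)) = 1.835750; f(z_2) = -14.081826

1.835750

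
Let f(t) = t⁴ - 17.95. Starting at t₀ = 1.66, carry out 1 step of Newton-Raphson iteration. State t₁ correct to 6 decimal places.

2.226025

f'(t) = 4t³
t_0 = 1.660000: f = -10.356669, f' = 18.297184 → t_1 = 1.660000 - (-10.356669)/(18.297184) = 2.226025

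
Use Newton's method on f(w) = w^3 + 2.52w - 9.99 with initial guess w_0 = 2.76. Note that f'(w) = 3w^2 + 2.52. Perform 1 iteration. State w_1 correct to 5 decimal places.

Newton update: w ← w − f(w)/f'(w).
w_0 = 2.760000: f = 17.989776, f' = 25.372800 → w_1 = 2.760000 - (17.989776)/(25.372800) = 2.050982

2.05098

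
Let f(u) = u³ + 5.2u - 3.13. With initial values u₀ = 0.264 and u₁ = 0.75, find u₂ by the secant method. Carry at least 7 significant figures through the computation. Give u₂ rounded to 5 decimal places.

0.55235

f(u_0) = -1.738800, f(u_1) = 1.191875
u_2 = 0.750000 - (1.191875)·(0.750000 - 0.264000)/(1.191875 - (-1.738800)) = 0.552349; f(u_2) = -0.089270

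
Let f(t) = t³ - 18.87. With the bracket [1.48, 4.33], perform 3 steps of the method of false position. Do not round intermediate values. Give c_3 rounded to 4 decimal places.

2.5319

f(1.480000) = -15.628208, f(4.330000) = 62.312737
step 1: c = 2.051463, f(c) = -10.236413 < 0 → new bracket [2.051463, 4.330000]
step 2: c = 2.372956, f(c) = -5.508069 < 0 → new bracket [2.372956, 4.330000]
step 3: c = 2.531898, f(c) = -2.639255 < 0 → new bracket [2.531898, 4.330000]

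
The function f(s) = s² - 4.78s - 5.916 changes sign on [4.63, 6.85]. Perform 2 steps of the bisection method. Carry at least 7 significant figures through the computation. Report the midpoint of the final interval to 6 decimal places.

f(4.630000) = -6.610500, f(6.850000) = 8.263500 (opposite signs)
step 1: m = 5.740000, f(m) = -0.405600 < 0 → root in [5.740000, 6.850000]
step 2: m = 6.295000, f(m) = 3.620925 > 0 → root in [5.740000, 6.295000]
Midpoint of [5.740000, 6.295000] = 6.017500

6.017500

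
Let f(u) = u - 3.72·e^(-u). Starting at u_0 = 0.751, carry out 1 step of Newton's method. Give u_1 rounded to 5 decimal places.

f'(u) = 1 + 3.72·e^(-u)
u_0 = 0.751000: f = -1.004447, f' = 2.755447 → u_1 = 0.751000 - (-1.004447)/(2.755447) = 1.115531

1.11553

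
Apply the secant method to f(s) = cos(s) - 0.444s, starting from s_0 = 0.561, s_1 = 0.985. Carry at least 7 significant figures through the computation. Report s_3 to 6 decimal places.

1.073598

Secant update: s_(k+1) = s_k − f(s_k)·(s_k − s_(k-1))/(f(s_k) − f(s_(k-1))).
f(s_0) = 0.597640, f(s_1) = 0.115523
s_2 = 0.985000 - (0.115523)·(0.985000 - 0.561000)/(0.115523 - (0.597640)) = 1.086597; f(s_2) = -0.016950
s_3 = 1.086597 - (-0.016950)·(1.086597 - 0.985000)/(-0.016950 - (0.115523)) = 1.073598; f(s_3) = 0.000287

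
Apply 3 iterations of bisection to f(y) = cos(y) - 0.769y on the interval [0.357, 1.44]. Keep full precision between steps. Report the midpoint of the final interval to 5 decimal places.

f(0.357000) = 0.662416, f(1.440000) = -0.976936 (opposite signs)
step 1: m = 0.898500, f(m) = -0.068162 < 0 → root in [0.357000, 0.898500]
step 2: m = 0.627750, f(m) = 0.326611 > 0 → root in [0.627750, 0.898500]
step 3: m = 0.763125, f(m) = 0.135836 > 0 → root in [0.763125, 0.898500]
Midpoint of [0.763125, 0.898500] = 0.830812

0.83081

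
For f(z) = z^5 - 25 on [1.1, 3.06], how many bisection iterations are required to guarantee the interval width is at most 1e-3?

11

Initial width b − a = 3.06 − 1.1 = 1.960000.
After n steps the width is (b−a)/2^n; need (b−a)/2^n ≤ 1e-3.
So n ≥ log₂(1.960000/1e-3) = log₂(1960.0000) ≈ 10.9366.
Hence n = 11.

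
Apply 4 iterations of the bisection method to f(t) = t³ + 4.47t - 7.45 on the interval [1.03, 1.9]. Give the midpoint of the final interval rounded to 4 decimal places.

1.2203

f(1.030000) = -1.753173, f(1.900000) = 7.902000 (opposite signs)
step 1: m = 1.465000, f(m) = 2.242770 > 0 → root in [1.030000, 1.465000]
step 2: m = 1.247500, f(m) = 0.067755 > 0 → root in [1.030000, 1.247500]
step 3: m = 1.138750, f(m) = -0.883112 < 0 → root in [1.138750, 1.247500]
step 4: m = 1.193125, f(m) = -0.418261 < 0 → root in [1.193125, 1.247500]
Midpoint of [1.193125, 1.247500] = 1.220312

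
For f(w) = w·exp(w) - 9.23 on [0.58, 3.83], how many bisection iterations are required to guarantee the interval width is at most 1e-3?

Initial width b − a = 3.83 − 0.58 = 3.250000.
After n steps the width is (b−a)/2^n; need (b−a)/2^n ≤ 1e-3.
So n ≥ log₂(3.250000/1e-3) = log₂(3250.0000) ≈ 11.6662.
Hence n = 12.

12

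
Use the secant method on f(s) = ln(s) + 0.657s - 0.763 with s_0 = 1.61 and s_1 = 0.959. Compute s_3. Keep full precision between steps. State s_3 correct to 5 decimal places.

1.06563

Secant update: s_(k+1) = s_k − f(s_k)·(s_k − s_(k-1))/(f(s_k) − f(s_(k-1))).
f(s_0) = 0.771004, f(s_1) = -0.174801
s_2 = 0.959000 - (-0.174801)·(0.959000 - 1.610000)/(-0.174801 - (0.771004)) = 1.079316; f(s_2) = 0.022438
s_3 = 1.079316 - (0.022438)·(1.079316 - 0.959000)/(0.022438 - (-0.174801)) = 1.065629; f(s_3) = 0.000683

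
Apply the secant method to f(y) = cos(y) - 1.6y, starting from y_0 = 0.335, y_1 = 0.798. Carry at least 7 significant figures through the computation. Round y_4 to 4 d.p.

0.5370

f(y_0) = 0.408410, f(y_1) = -0.578660
y_2 = 0.798000 - (-0.578660)·(0.798000 - 0.335000)/(-0.578660 - (0.408410)) = 0.526571; f(y_2) = 0.022022
y_3 = 0.526571 - (0.022022)·(0.526571 - 0.798000)/(0.022022 - (-0.578660)) = 0.536522; f(y_3) = 0.001057
y_4 = 0.536522 - (0.001057)·(0.536522 - 0.526571)/(0.001057 - (0.022022)) = 0.537023; f(y_4) = -0.000002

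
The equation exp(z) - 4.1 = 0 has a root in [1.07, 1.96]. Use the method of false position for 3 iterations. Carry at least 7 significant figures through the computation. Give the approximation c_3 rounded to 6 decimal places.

f(1.070000) = -1.184621, f(1.960000) = 2.999327
step 1: c = 1.321990, f(c) = -0.349122 < 0 → new bracket [1.321990, 1.960000]
step 2: c = 1.388511, f(c) = -0.091123 < 0 → new bracket [1.388511, 1.960000]
step 3: c = 1.405362, f(c) = -0.022999 < 0 → new bracket [1.405362, 1.960000]

1.405362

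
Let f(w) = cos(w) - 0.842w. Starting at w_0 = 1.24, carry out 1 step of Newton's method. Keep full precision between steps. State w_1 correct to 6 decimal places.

0.837667

f'(w) = -sin(w) - 0.842
w_0 = 1.240000: f = -0.719284, f' = -1.787784 → w_1 = 1.240000 - (-0.719284)/(-1.787784) = 0.837667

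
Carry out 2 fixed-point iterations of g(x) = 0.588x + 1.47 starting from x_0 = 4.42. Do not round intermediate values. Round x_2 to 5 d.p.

3.86255

x_1 = g(4.420000) = 4.068960
x_2 = g(4.068960) = 3.862548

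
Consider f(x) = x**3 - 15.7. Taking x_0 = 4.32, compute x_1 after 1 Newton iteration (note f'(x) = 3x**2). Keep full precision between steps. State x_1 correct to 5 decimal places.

3.16042

x_0 = 4.320000: f = 64.921568, f' = 55.987200 → x_1 = 4.320000 - (64.921568)/(55.987200) = 3.160421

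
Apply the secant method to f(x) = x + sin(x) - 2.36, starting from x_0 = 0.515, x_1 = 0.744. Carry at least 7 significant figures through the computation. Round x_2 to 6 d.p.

1.263642

Secant update: x_(k+1) = x_k − f(x_k)·(x_k − x_(k-1))/(f(x_k) − f(x_(k-1))).
f(x_0) = -1.352465, f(x_1) = -0.938764
x_2 = 0.744000 - (-0.938764)·(0.744000 - 0.515000)/(-0.938764 - (-1.352465)) = 1.263642; f(x_2) = -0.143160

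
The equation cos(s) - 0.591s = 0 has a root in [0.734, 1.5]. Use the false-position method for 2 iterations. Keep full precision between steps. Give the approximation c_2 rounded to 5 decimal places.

0.96289

f(0.734000) = 0.308707, f(1.500000) = -0.815763
step 1: c = 0.944294, f(c) = 0.028237 > 0 → new bracket [0.944294, 1.500000]
step 2: c = 0.962886, f(c) = 0.002088 > 0 → new bracket [0.962886, 1.500000]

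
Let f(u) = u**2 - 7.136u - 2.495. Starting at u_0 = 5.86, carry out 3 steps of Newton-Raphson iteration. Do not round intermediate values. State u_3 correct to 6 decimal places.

7.470165

f'(u) = 2u - 7.136
u_0 = 5.860000: f = -9.972360, f' = 4.584000 → u_1 = 5.860000 - (-9.972360)/(4.584000) = 8.035471
u_1 = 8.035471: f = 4.732675, f' = 8.934942 → u_2 = 8.035471 - (4.732675)/(8.934942) = 7.505790
u_2 = 7.505790: f = 0.280563, f' = 7.875579 → u_3 = 7.505790 - (0.280563)/(7.875579) = 7.470165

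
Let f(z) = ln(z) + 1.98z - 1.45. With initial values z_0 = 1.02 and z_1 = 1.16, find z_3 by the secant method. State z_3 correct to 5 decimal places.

0.82850

f(z_0) = 0.589403, f(z_1) = 0.995220
z_2 = 1.160000 - (0.995220)·(1.160000 - 1.020000)/(0.995220 - (0.589403)) = 0.816666; f(z_2) = -0.035526
z_3 = 0.816666 - (-0.035526)·(0.816666 - 1.160000)/(-0.035526 - (0.995220)) = 0.828500; f(z_3) = 0.002290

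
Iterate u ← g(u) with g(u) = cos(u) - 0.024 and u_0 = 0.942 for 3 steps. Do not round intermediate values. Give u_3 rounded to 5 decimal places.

0.65747

u_1 = g(0.942000) = 0.564172
u_2 = g(0.564172) = 0.821032
u_3 = g(0.821032) = 0.657466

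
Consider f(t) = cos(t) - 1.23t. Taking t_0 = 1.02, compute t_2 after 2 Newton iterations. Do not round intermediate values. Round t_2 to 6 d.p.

0.648229

f'(t) = -sin(t) - 1.23
t_0 = 1.020000: f = -0.731234, f' = -2.082108 → t_1 = 1.020000 - (-0.731234)/(-2.082108) = 0.668801
t_1 = 0.668801: f = -0.038060, f' = -1.850046 → t_2 = 0.668801 - (-0.038060)/(-1.850046) = 0.648229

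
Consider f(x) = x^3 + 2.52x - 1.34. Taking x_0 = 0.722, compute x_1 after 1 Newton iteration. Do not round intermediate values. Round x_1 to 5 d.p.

f'(x) = 3x^2 + 2.52
x_0 = 0.722000: f = 0.855807, f' = 4.083852 → x_1 = 0.722000 - (0.855807)/(4.083852) = 0.512441

0.51244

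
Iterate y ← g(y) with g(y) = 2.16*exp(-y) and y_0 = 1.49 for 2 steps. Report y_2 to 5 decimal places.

y_1 = g(1.490000) = 0.486805
y_2 = g(0.486805) = 1.327508

1.32751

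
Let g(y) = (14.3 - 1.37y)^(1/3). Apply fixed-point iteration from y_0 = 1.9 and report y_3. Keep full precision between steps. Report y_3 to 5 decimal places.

2.23975

y_1 = g(1.900000) = 2.269995
y_2 = g(2.269995) = 2.236719
y_3 = g(2.236719) = 2.239752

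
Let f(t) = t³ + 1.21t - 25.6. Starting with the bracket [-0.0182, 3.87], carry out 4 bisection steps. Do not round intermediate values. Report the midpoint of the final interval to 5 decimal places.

f(-0.018200) = -25.622028, f(3.870000) = 37.043303 (opposite signs)
step 1: m = 1.925900, f(m) = -16.126323 < 0 → root in [1.925900, 3.870000]
step 2: m = 2.897950, f(m) = 2.243835 > 0 → root in [1.925900, 2.897950]
step 3: m = 2.411925, f(m) = -8.650481 < 0 → root in [2.411925, 2.897950]
step 4: m = 2.654937, f(m) = -3.673686 < 0 → root in [2.654937, 2.897950]
Midpoint of [2.654937, 2.897950] = 2.776444

2.77644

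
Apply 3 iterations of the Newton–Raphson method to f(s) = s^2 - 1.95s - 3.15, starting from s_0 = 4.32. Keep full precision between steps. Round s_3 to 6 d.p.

f'(s) = 2s - 1.95
s_0 = 4.320000: f = 7.088400, f' = 6.690000 → s_1 = 4.320000 - (7.088400)/(6.690000) = 3.260448
s_1 = 3.260448: f = 1.122650, f' = 4.570897 → s_2 = 3.260448 - (1.122650)/(4.570897) = 3.014840
s_2 = 3.014840: f = 0.060323, f' = 4.079681 → s_3 = 3.014840 - (0.060323)/(4.079681) = 3.000054

3.000054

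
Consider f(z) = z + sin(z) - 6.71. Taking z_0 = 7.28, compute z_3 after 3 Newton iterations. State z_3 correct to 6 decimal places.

Newton update: z ← z − f(z)/f'(z).
f'(z) = 1 + cos(z)
z_0 = 7.280000: f = 1.409746, f' = 1.542980 → z_1 = 7.280000 - (1.409746)/(1.542980) = 6.366349
z_1 = 6.366349: f = -0.260584, f' = 1.996544 → z_2 = 6.366349 - (-0.260584)/(1.996544) = 6.496866
z_2 = 6.496866: f = -0.001075, f' = 1.977257 → z_3 = 6.496866 - (-0.001075)/(1.977257) = 6.497410

6.497410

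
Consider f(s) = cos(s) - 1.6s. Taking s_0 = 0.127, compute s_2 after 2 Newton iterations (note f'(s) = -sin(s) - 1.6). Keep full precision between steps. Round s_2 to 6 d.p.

0.537451

Newton update: s ← s − f(s)/f'(s).
s_0 = 0.127000: f = 0.788746, f' = -1.726659 → s_1 = 0.127000 - (0.788746)/(-1.726659) = 0.583805
s_1 = 0.583805: f = -0.099717, f' = -2.151203 → s_2 = 0.583805 - (-0.099717)/(-2.151203) = 0.537451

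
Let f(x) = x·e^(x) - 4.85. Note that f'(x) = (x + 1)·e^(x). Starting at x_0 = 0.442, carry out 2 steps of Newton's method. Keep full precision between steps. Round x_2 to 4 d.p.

x_0 = 0.442000: f = -4.162329, f' = 2.243486 → x_1 = 0.442000 - (-4.162329)/(2.243486) = 2.297295
x_1 = 2.297295: f = 18.001750, f' = 32.798991 → x_2 = 2.297295 - (18.001750)/(32.798991) = 1.748445

1.7484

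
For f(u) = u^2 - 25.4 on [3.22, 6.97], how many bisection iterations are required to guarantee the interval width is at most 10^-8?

29

Initial width b − a = 6.97 − 3.22 = 3.750000.
After n steps the width is (b−a)/2^n; need (b−a)/2^n ≤ 10^-8.
So n ≥ log₂(3.750000/10^-8) = log₂(375000000.0000) ≈ 28.4823.
Hence n = 29.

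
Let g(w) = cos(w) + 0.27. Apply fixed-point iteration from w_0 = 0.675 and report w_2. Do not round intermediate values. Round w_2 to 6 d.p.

w_1 = g(0.675000) = 1.050707
w_2 = g(1.050707) = 0.766958

0.766958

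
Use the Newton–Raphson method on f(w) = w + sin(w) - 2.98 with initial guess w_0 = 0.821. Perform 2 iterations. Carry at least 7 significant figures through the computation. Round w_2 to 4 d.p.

f'(w) = 1 + cos(w)
w_0 = 0.821000: f = -1.427172, f' = 1.681490 → w_1 = 0.821000 - (-1.427172)/(1.681490) = 1.669755
w_1 = 1.669755: f = -0.315138, f' = 0.901203 → w_2 = 1.669755 - (-0.315138)/(0.901203) = 2.019440

2.0194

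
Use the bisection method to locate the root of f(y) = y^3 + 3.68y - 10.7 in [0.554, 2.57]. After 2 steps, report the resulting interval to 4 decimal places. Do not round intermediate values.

f(0.554000) = -8.491249, f(2.570000) = 15.732193 (opposite signs)
step 1: m = 1.562000, f(m) = -1.140804 < 0 → root in [1.562000, 2.570000]
step 2: m = 2.066000, f(m) = 5.721303 > 0 → root in [1.562000, 2.066000]

[1.5620, 2.0660]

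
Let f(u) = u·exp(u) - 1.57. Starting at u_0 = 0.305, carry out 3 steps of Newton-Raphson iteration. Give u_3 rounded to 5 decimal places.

Newton update: u ← u − f(u)/f'(u).
f'(u) = (u + 1)·exp(u)
u_0 = 0.305000: f = -1.156229, f' = 1.770396 → u_1 = 0.305000 - (-1.156229)/(1.770396) = 0.958091
u_1 = 0.958091: f = 0.927470, f' = 5.104186 → u_2 = 0.958091 - (0.927470)/(5.104186) = 0.776383
u_2 = 0.776383: f = 0.117544, f' = 3.861140 → u_3 = 0.776383 - (0.117544)/(3.861140) = 0.745940

0.74594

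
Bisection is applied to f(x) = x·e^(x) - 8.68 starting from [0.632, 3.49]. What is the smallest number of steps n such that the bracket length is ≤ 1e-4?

15

Initial width b − a = 3.49 − 0.632 = 2.858000.
After n steps the width is (b−a)/2^n; need (b−a)/2^n ≤ 1e-4.
So n ≥ log₂(2.858000/1e-4) = log₂(28580.0000) ≈ 14.8027.
Hence n = 15.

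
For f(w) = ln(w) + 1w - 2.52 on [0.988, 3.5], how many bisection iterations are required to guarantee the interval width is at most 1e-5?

Initial width b − a = 3.5 − 0.988 = 2.512000.
After n steps the width is (b−a)/2^n; need (b−a)/2^n ≤ 1e-5.
So n ≥ log₂(2.512000/1e-5) = log₂(251200.0000) ≈ 17.9385.
Hence n = 18.

18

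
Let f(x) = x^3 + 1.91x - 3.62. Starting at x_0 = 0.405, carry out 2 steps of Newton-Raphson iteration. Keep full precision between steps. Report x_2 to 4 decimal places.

1.2182

Newton update: x ← x − f(x)/f'(x).
f'(x) = 3x^2 + 1.91
x_0 = 0.405000: f = -2.780020, f' = 2.402075 → x_1 = 0.405000 - (-2.780020)/(2.402075) = 1.562341
x_1 = 1.562341: f = 3.177604, f' = 9.232728 → x_2 = 1.562341 - (3.177604)/(9.232728) = 1.218174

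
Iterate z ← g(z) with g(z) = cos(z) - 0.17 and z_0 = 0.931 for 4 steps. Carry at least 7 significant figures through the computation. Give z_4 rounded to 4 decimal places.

z_1 = g(0.931000) = 0.427032
z_2 = g(0.427032) = 0.740199
z_3 = g(0.740199) = 0.568334
z_4 = g(0.568334) = 0.672799

0.6728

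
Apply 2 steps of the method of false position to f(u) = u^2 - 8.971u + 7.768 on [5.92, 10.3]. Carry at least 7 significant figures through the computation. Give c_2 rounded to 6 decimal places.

7.824907

False-position update: c = (a·f(b) − b·f(a))/(f(b) − f(a)); replace the endpoint whose sign matches f(c).
f(5.920000) = -10.293920, f(10.300000) = 21.456700
step 1: c = 7.340047, f(c) = -4.203272 < 0 → new bracket [7.340047, 10.300000]
step 2: c = 7.824907, f(c) = -1.200073 < 0 → new bracket [7.824907, 10.300000]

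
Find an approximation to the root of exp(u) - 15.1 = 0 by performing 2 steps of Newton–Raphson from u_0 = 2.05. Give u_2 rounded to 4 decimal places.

f'(u) = exp(u)
u_0 = 2.050000: f = -7.332099, f' = 7.767901 → u_1 = 2.050000 - (-7.332099)/(7.767901) = 2.993897
u_1 = 2.993897: f = 4.863329, f' = 19.963329 → u_2 = 2.993897 - (4.863329)/(19.963329) = 2.750284

2.7503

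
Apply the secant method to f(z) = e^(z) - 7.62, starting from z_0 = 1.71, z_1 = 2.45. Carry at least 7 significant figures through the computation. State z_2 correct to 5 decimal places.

f(z_0) = -2.091039, f(z_1) = 3.968347
z_2 = 2.450000 - (3.968347)·(2.450000 - 1.710000)/(3.968347 - (-2.091039)) = 1.965367; f(z_2) = -0.482467

1.96537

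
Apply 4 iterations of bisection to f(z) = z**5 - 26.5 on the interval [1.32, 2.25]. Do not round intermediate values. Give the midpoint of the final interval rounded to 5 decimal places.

1.93031

f(1.320000) = -22.492536, f(2.250000) = 31.165039 (opposite signs)
step 1: m = 1.785000, f(m) = -8.378627 < 0 → root in [1.785000, 2.250000]
step 2: m = 2.017500, f(m) = 6.924715 > 0 → root in [1.785000, 2.017500]
step 3: m = 1.901250, f(m) = -1.657452 < 0 → root in [1.901250, 2.017500]
step 4: m = 1.959375, f(m) = 2.379376 > 0 → root in [1.901250, 1.959375]
Midpoint of [1.901250, 1.959375] = 1.930313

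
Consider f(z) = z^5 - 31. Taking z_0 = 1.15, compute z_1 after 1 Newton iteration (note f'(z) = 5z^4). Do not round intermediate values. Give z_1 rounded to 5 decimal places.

4.46487

z_0 = 1.150000: f = -28.988643, f' = 8.745031 → z_1 = 1.150000 - (-28.988643)/(8.745031) = 4.464870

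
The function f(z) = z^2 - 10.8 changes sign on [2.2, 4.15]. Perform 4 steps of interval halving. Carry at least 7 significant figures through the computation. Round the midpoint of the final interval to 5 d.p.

f(2.200000) = -5.960000, f(4.150000) = 6.422500 (opposite signs)
step 1: m = 3.175000, f(m) = -0.719375 < 0 → root in [3.175000, 4.150000]
step 2: m = 3.662500, f(m) = 2.613906 > 0 → root in [3.175000, 3.662500]
step 3: m = 3.418750, f(m) = 0.887852 > 0 → root in [3.175000, 3.418750]
step 4: m = 3.296875, f(m) = 0.069385 > 0 → root in [3.175000, 3.296875]
Midpoint of [3.175000, 3.296875] = 3.235938

3.23594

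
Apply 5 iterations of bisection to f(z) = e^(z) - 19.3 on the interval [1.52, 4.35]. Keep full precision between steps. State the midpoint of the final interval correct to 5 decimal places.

f(1.520000) = -14.727775, f(4.350000) = 58.178463 (opposite signs)
step 1: m = 2.935000, f(m) = -0.478497 < 0 → root in [2.935000, 4.350000]
step 2: m = 3.642500, f(m) = 18.887185 > 0 → root in [2.935000, 3.642500]
step 3: m = 3.288750, f(m) = 7.509331 > 0 → root in [2.935000, 3.288750]
step 4: m = 3.111875, f(m) = 3.163123 > 0 → root in [2.935000, 3.111875]
step 5: m = 3.023437, f(m) = 1.261852 > 0 → root in [2.935000, 3.023437]
Midpoint of [2.935000, 3.023437] = 2.979219

2.97922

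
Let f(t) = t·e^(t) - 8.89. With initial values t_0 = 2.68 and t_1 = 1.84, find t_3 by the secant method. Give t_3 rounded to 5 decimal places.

f(t_0) = 30.198050, f(t_1) = 2.695630
t_2 = 1.840000 - (2.695630)·(1.840000 - 2.680000)/(2.695630 - (30.198050)) = 1.757668; f(t_2) = 1.302538
t_3 = 1.757668 - (1.302538)·(1.757668 - 1.840000)/(1.302538 - (2.695630)) = 1.680688; f(t_3) = 0.134028

1.68069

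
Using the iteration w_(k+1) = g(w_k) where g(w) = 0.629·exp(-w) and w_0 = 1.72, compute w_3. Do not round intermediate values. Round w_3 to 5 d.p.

0.35857

w_1 = g(1.720000) = 0.112633
w_2 = g(0.112633) = 0.561998
w_3 = g(0.561998) = 0.358573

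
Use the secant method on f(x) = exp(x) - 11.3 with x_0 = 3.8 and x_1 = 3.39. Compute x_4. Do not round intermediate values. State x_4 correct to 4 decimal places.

2.4620

f(x_0) = 33.401184, f(x_1) = 18.365952
x_2 = 3.390000 - (18.365952)·(3.390000 - 3.800000)/(18.365952 - (33.401184)) = 2.889174; f(x_2) = 6.678447
x_3 = 2.889174 - (6.678447)·(2.889174 - 3.390000)/(6.678447 - (18.365952)) = 2.602993; f(x_3) = 2.204090
x_4 = 2.602993 - (2.204090)·(2.602993 - 2.889174)/(2.204090 - (6.678447)) = 2.462018; f(x_4) = 0.428461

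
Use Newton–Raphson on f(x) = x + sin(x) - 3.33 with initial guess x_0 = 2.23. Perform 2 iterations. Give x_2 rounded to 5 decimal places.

32.68244

Newton update: x ← x − f(x)/f'(x).
f'(x) = 1 + cos(x)
x_0 = 2.230000: f = -0.309520, f' = 0.387512 → x_1 = 2.230000 - (-0.309520)/(0.387512) = 3.028735
x_1 = 3.028735: f = -0.188647, f' = 0.006362 → x_2 = 3.028735 - (-0.188647)/(0.006362) = 32.682443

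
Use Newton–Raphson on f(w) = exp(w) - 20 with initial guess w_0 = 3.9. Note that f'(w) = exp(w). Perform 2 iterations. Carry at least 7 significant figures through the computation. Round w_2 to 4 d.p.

w_0 = 3.900000: f = 29.402449, f' = 49.402449 → w_1 = 3.900000 - (29.402449)/(49.402449) = 3.304838
w_1 = 3.304838: f = 7.244134, f' = 27.244134 → w_2 = 3.304838 - (7.244134)/(27.244134) = 3.038941

3.0389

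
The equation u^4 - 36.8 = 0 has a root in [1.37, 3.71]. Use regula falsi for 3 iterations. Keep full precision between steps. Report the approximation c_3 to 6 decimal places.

2.248845

f(1.370000) = -33.277246, f(3.710000) = 152.650449
step 1: c = 1.788812, f(c) = -26.560970 < 0 → new bracket [1.788812, 3.710000]
step 2: c = 2.073552, f(c) = -18.313293 < 0 → new bracket [2.073552, 3.710000]
step 3: c = 2.248845, f(c) = -11.223685 < 0 → new bracket [2.248845, 3.710000]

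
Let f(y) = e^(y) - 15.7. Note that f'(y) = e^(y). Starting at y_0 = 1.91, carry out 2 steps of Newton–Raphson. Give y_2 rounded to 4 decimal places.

y_0 = 1.910000: f = -8.946911, f' = 6.753089 → y_1 = 1.910000 - (-8.946911)/(6.753089) = 3.234862
y_1 = 3.234862: f = 9.702868, f' = 25.402868 → y_2 = 3.234862 - (9.702868)/(25.402868) = 2.852903

2.8529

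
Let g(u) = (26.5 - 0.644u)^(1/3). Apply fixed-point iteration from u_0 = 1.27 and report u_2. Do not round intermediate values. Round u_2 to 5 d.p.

u_1 = g(1.270000) = 2.950373
u_2 = g(2.950373) = 2.908337

2.90834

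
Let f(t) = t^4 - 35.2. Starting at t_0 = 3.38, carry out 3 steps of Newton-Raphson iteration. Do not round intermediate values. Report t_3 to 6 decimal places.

Newton update: t ← t − f(t)/f'(t).
f'(t) = 4t^3
t_0 = 3.380000: f = 95.316915, f' = 154.457888 → t_1 = 3.380000 - (95.316915)/(154.457888) = 2.762894
t_1 = 2.762894: f = 23.071579, f' = 84.363110 → t_2 = 2.762894 - (23.071579)/(84.363110) = 2.489414
t_2 = 2.489414: f = 3.205088, f' = 61.709434 → t_3 = 2.489414 - (3.205088)/(61.709434) = 2.437476

2.437476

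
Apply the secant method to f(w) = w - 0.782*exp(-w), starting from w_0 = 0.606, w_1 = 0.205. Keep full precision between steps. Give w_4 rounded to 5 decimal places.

0.48262

f(w_0) = 0.179397, f(w_1) = -0.432054
w_2 = 0.205000 - (-0.432054)·(0.205000 - 0.606000)/(-0.432054 - (0.179397)) = 0.488349; f(w_2) = 0.008483
w_3 = 0.488349 - (0.008483)·(0.488349 - 0.205000)/(0.008483 - (-0.432054)) = 0.482892; f(w_3) = 0.000401
w_4 = 0.482892 - (0.000401)·(0.482892 - 0.488349)/(0.000401 - (0.008483)) = 0.482621; f(w_4) = -0.000000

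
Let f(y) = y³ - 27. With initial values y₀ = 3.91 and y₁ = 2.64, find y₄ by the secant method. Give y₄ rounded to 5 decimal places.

2.99958

f(y_0) = 32.776471, f(y_1) = -8.600256
y_2 = 2.640000 - (-8.600256)·(2.640000 - 3.910000)/(-8.600256 - (32.776471)) = 2.903973; f(y_2) = -2.510632
y_3 = 2.903973 - (-2.510632)·(2.903973 - 2.640000)/(-2.510632 - (-8.600256)) = 3.012803; f(y_3) = 0.347170
y_4 = 3.012803 - (0.347170)·(3.012803 - 2.903973)/(0.347170 - (-2.510632)) = 2.999583; f(y_4) = -0.011271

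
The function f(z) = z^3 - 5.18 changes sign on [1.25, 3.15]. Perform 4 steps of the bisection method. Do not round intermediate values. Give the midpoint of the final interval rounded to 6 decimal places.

1.784375

f(1.250000) = -3.226875, f(3.150000) = 26.075875 (opposite signs)
step 1: m = 2.200000, f(m) = 5.468000 > 0 → root in [1.250000, 2.200000]
step 2: m = 1.725000, f(m) = -0.047047 < 0 → root in [1.725000, 2.200000]
step 3: m = 1.962500, f(m) = 2.378385 > 0 → root in [1.725000, 1.962500]
step 4: m = 1.843750, f(m) = 1.087670 > 0 → root in [1.725000, 1.843750]
Midpoint of [1.725000, 1.843750] = 1.784375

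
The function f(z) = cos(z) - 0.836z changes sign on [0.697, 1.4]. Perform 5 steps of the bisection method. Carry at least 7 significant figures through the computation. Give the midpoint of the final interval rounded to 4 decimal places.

f(0.697000) = 0.184079, f(1.400000) = -1.000433 (opposite signs)
step 1: m = 1.048500, f(m) = -0.377674 < 0 → root in [0.697000, 1.048500]
step 2: m = 0.872750, f(m) = -0.086897 < 0 → root in [0.697000, 0.872750]
step 3: m = 0.784875, f(m) = 0.051321 > 0 → root in [0.784875, 0.872750]
step 4: m = 0.828812, f(m) = -0.017136 < 0 → root in [0.784875, 0.828812]
step 5: m = 0.806844, f(m) = 0.017260 > 0 → root in [0.806844, 0.828812]
Midpoint of [0.806844, 0.828812] = 0.817828

0.8178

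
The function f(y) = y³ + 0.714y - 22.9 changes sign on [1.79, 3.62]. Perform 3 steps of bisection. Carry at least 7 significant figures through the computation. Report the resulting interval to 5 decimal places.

[2.70500, 2.93375]

f(1.790000) = -15.886601, f(3.620000) = 27.122608 (opposite signs)
step 1: m = 2.705000, f(m) = -1.176077 < 0 → root in [2.705000, 3.620000]
step 2: m = 3.162500, f(m) = 10.987472 > 0 → root in [2.705000, 3.162500]
step 3: m = 2.933750, f(m) = 4.445158 > 0 → root in [2.705000, 2.933750]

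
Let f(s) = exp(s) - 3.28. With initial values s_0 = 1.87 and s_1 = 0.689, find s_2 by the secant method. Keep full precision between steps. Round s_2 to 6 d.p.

1.027359

f(s_0) = 3.208296, f(s_1) = -1.288277
s_2 = 0.689000 - (-1.288277)·(0.689000 - 1.870000)/(-1.288277 - (3.208296)) = 1.027359; f(s_2) = -0.486323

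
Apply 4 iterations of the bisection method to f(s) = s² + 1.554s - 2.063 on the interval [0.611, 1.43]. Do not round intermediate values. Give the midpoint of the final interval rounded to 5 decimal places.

0.84134

f(0.611000) = -0.740185, f(1.430000) = 2.204120 (opposite signs)
step 1: m = 1.020500, f(m) = 0.564277 > 0 → root in [0.611000, 1.020500]
step 2: m = 0.815750, f(m) = -0.129876 < 0 → root in [0.815750, 1.020500]
step 3: m = 0.918125, f(m) = 0.206720 > 0 → root in [0.815750, 0.918125]
step 4: m = 0.866937, f(m) = 0.035802 > 0 → root in [0.815750, 0.866937]
Midpoint of [0.815750, 0.866937] = 0.841344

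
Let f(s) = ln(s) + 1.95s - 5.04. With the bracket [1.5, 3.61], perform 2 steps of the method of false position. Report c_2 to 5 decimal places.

f(1.500000) = -1.709535, f(3.610000) = 3.283208
step 1: c = 2.222472, f(c) = 0.092441 > 0 → new bracket [1.500000, 2.222472]
step 2: c = 2.185410, f(c) = 0.003352 > 0 → new bracket [1.500000, 2.185410]

2.18541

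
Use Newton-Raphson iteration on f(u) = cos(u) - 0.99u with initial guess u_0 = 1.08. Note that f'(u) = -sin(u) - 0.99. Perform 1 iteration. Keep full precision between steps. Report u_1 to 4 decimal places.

0.7606

u_0 = 1.080000: f = -0.597872, f' = -1.871958 → u_1 = 1.080000 - (-0.597872)/(-1.871958) = 0.760617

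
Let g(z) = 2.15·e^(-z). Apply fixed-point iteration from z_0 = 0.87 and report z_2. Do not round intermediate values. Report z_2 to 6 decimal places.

z_1 = g(0.870000) = 0.900746
z_2 = g(0.900746) = 0.873473

0.873473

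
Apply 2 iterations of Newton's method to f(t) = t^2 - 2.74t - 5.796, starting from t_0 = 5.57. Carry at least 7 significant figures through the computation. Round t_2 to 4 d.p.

4.1498

f'(t) = 2t - 2.74
t_0 = 5.570000: f = 9.967100, f' = 8.400000 → t_1 = 5.570000 - (9.967100)/(8.400000) = 4.383440
t_1 = 4.383440: f = 1.407924, f' = 6.026881 → t_2 = 4.383440 - (1.407924)/(6.026881) = 4.149833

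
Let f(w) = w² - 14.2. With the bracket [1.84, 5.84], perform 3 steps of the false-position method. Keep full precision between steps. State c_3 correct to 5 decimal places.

f(1.840000) = -10.814400, f(5.840000) = 19.905600
step 1: c = 3.248125, f(c) = -3.649684 < 0 → new bracket [3.248125, 5.840000]
step 2: c = 3.649713, f(c) = -0.879593 < 0 → new bracket [3.649713, 5.840000]
step 3: c = 3.742402, f(c) = -0.194425 < 0 → new bracket [3.742402, 5.840000]

3.74240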